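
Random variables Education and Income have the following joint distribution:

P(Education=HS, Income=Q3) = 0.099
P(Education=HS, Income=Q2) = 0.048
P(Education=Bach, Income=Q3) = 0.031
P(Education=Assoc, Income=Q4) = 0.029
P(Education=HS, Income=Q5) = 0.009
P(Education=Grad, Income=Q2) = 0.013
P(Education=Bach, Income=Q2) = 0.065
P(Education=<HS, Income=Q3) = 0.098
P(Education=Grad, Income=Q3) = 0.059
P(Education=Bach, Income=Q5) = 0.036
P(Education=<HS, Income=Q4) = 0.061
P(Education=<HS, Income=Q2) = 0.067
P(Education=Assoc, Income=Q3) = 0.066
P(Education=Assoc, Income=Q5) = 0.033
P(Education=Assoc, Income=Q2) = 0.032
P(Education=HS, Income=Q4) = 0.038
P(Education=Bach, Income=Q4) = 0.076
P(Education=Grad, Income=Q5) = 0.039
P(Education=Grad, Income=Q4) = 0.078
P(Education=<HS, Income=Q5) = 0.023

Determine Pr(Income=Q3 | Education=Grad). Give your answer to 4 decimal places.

P(Education=Grad) = 0.013 + 0.059 + 0.078 + 0.039 = 0.189.
P(Income=Q3 | Education=Grad) = 0.059/0.189 = 0.3122.

0.3122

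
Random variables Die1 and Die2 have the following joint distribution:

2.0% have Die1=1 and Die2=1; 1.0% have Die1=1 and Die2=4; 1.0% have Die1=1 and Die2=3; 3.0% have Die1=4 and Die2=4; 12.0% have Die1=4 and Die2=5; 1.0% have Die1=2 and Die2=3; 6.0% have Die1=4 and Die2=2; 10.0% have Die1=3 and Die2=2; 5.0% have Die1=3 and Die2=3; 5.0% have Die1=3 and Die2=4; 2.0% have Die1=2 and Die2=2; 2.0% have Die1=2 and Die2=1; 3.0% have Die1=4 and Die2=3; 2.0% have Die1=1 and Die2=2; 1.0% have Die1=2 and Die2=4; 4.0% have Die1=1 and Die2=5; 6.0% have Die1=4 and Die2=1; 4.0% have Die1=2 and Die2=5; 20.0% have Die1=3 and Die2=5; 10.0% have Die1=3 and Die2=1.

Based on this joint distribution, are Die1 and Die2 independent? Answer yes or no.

yes

Every cell satisfies P(Die1,Die2) = P(Die1)·P(Die2). For instance P(Die1=3) = 0.500, P(Die2=4) = 0.100, and 0.500×0.100 = 0.050 matches the joint entry. So Die1 and Die2 are independent.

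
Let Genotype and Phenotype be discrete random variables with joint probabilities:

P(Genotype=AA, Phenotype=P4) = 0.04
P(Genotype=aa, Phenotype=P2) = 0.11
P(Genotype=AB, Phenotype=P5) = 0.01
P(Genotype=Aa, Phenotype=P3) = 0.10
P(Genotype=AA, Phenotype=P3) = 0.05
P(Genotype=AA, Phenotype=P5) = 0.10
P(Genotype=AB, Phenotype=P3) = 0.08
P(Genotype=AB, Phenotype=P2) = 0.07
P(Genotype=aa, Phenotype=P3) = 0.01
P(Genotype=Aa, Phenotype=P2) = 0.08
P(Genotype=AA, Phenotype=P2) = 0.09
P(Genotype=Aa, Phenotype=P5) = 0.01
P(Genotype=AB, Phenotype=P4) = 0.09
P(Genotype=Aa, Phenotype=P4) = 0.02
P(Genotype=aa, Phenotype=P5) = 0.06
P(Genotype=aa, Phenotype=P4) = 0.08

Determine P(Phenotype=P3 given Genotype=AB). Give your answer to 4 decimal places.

P(Genotype=AB) = 0.07 + 0.08 + 0.09 + 0.01 = 0.25.
P(Phenotype=P3 | Genotype=AB) = 0.08/0.25 = 0.3200.

0.3200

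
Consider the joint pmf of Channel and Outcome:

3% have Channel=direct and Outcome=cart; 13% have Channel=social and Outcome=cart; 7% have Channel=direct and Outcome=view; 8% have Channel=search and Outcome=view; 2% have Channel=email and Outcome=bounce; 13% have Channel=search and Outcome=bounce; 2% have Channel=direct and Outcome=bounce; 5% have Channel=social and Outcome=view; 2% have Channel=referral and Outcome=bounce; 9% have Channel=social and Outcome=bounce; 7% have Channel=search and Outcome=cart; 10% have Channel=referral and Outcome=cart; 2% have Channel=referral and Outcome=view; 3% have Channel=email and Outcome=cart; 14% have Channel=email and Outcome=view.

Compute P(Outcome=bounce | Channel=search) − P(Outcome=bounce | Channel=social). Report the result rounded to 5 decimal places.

P(Channel=search) = 0.13 + 0.08 + 0.07 = 0.28; P(Outcome=bounce | Channel=search) = 0.13/0.28 = 0.464286.
P(Channel=social) = 0.09 + 0.05 + 0.13 = 0.27; P(Outcome=bounce | Channel=social) = 0.09/0.27 = 0.333333.
Difference = 0.13095.

0.13095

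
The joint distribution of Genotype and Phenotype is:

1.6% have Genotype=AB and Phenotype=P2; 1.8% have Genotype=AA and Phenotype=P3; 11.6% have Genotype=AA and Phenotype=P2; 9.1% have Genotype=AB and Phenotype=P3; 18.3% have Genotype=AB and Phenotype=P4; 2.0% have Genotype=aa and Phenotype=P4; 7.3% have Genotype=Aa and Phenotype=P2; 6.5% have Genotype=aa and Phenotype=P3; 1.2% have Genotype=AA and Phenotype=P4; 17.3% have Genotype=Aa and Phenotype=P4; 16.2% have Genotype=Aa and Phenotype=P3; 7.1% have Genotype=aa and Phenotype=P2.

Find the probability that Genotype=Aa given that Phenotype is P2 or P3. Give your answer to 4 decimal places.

0.3840

P(Phenotype=P2) = 0.116 + 0.073 + 0.071 + 0.016 = 0.276.
P(Phenotype=P3) = 0.018 + 0.162 + 0.065 + 0.091 = 0.336.
P(Phenotype ∈ {P2, P3}) = 0.276 + 0.336 = 0.612; P(Genotype=Aa, Phenotype ∈ {P2, P3}) = 0.073 + 0.162 = 0.235.
P(Genotype=Aa | Phenotype ∈ {P2, P3}) = 0.235/0.612 = 0.3840.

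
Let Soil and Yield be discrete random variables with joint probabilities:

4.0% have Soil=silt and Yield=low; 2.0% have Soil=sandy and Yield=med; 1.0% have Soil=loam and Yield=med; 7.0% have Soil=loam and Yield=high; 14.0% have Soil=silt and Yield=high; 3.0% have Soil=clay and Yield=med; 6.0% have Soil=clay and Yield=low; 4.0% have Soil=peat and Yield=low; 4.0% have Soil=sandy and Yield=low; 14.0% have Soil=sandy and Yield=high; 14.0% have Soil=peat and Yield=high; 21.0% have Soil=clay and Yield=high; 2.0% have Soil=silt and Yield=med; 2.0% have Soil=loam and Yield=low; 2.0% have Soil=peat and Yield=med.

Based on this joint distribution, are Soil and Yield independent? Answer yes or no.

yes

Every cell satisfies P(Soil,Yield) = P(Soil)·P(Yield). For instance P(Soil=sandy) = 0.200, P(Yield=low) = 0.200, and 0.200×0.200 = 0.040 matches the joint entry. So Soil and Yield are independent.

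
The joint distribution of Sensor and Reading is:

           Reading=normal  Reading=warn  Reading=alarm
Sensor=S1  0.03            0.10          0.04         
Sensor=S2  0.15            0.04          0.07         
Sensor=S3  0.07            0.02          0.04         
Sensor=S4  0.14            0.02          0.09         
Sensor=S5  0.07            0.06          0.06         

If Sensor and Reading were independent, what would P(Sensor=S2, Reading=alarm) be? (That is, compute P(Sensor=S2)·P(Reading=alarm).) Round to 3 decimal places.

0.078

P(Sensor=S2) = 0.15 + 0.04 + 0.07 = 0.26.
P(Reading=alarm) = 0.04 + 0.07 + 0.04 + 0.09 + 0.06 = 0.30.
Product: 0.26 × 0.30 = 0.078.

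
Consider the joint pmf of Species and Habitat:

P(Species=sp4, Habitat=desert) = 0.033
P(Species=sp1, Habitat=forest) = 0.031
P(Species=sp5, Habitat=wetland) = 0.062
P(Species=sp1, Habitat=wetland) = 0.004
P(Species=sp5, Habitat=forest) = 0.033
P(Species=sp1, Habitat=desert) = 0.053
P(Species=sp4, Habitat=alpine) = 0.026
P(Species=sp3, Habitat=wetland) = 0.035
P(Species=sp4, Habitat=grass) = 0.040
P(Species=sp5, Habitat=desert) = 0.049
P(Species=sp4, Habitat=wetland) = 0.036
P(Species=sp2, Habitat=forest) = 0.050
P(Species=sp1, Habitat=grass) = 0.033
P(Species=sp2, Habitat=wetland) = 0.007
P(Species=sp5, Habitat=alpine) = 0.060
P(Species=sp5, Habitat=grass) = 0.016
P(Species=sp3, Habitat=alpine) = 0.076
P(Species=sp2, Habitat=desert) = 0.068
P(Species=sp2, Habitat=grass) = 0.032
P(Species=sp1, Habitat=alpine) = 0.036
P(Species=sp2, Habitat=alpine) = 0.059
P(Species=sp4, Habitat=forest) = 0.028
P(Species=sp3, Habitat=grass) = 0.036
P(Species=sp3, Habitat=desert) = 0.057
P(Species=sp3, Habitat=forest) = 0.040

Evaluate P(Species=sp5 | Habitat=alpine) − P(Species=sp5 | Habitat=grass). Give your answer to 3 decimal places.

P(Habitat=alpine) = 0.036 + 0.059 + 0.076 + 0.026 + 0.060 = 0.257; P(Species=sp5 | Habitat=alpine) = 0.060/0.257 = 0.2335.
P(Habitat=grass) = 0.033 + 0.032 + 0.036 + 0.040 + 0.016 = 0.157; P(Species=sp5 | Habitat=grass) = 0.016/0.157 = 0.1019.
Difference = 0.132.

0.132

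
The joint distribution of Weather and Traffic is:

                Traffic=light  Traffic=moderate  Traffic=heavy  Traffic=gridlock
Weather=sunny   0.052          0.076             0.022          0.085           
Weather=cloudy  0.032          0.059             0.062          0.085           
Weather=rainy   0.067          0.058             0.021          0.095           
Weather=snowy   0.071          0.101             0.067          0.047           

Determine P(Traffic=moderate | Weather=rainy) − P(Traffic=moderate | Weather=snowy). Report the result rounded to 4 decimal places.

-0.1125

P(Weather=rainy) = 0.067 + 0.058 + 0.021 + 0.095 = 0.241; P(Traffic=moderate | Weather=rainy) = 0.058/0.241 = 0.24066.
P(Weather=snowy) = 0.071 + 0.101 + 0.067 + 0.047 = 0.286; P(Traffic=moderate | Weather=snowy) = 0.101/0.286 = 0.35315.
Difference = -0.1125.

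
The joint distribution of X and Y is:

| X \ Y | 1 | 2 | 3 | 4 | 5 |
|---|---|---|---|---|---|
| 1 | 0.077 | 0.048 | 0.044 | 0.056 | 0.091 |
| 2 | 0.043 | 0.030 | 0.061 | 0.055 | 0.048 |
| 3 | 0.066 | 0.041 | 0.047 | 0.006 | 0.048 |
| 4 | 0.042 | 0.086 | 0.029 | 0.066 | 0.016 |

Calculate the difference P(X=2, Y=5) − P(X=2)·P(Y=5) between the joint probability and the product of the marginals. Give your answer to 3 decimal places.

-0.000

P(X=2) = 0.043 + 0.030 + 0.061 + 0.055 + 0.048 = 0.237.
P(Y=5) = 0.091 + 0.048 + 0.048 + 0.016 = 0.203.
P(X=2, Y=5) − P(X=2)P(Y=5) = 0.048 − 0.237×0.203 = -0.000.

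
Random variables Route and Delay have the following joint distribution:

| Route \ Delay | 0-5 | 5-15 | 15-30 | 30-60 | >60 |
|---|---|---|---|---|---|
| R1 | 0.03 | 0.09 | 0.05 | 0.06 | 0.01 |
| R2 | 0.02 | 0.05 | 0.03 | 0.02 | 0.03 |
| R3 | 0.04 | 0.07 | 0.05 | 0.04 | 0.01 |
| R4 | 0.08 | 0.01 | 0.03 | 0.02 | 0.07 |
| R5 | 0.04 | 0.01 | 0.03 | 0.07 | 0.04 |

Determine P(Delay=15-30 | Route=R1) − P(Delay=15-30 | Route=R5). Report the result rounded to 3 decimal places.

0.050

P(Route=R1) = 0.03 + 0.09 + 0.05 + 0.06 + 0.01 = 0.24; P(Delay=15-30 | Route=R1) = 0.05/0.24 = 0.2083.
P(Route=R5) = 0.04 + 0.01 + 0.03 + 0.07 + 0.04 = 0.19; P(Delay=15-30 | Route=R5) = 0.03/0.19 = 0.1579.
Difference = 0.050.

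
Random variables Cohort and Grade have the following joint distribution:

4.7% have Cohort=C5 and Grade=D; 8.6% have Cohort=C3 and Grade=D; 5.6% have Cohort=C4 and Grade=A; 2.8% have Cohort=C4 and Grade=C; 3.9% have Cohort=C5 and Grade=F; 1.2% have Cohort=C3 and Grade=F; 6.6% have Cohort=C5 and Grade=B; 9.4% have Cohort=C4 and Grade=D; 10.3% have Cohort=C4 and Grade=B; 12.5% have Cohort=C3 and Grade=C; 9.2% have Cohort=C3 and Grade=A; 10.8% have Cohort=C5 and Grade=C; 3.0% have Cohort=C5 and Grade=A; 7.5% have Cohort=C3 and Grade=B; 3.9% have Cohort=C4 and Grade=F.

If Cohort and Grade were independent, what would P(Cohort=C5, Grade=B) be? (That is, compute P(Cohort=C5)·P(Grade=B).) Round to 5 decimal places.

0.07076

P(Cohort=C5) = 0.030 + 0.066 + 0.108 + 0.047 + 0.039 = 0.290.
P(Grade=B) = 0.075 + 0.103 + 0.066 = 0.244.
Product: 0.290 × 0.244 = 0.07076.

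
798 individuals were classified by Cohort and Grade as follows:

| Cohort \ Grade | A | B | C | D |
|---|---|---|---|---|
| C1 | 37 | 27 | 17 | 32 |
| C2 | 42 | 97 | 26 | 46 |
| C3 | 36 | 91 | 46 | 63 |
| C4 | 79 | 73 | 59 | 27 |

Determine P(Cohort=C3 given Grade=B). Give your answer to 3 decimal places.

Total with Grade=B: 27 + 97 + 91 + 73 = 288.
P(Cohort=C3 | Grade=B) = 91/288 = 0.316.

0.316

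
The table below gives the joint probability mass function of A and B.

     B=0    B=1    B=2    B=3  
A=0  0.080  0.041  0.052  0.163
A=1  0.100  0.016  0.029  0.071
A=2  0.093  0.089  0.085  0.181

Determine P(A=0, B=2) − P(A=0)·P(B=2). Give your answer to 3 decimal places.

-0.004

P(A=0) = 0.080 + 0.041 + 0.052 + 0.163 = 0.336.
P(B=2) = 0.052 + 0.029 + 0.085 = 0.166.
P(A=0, B=2) − P(A=0)P(B=2) = 0.052 − 0.336×0.166 = -0.004.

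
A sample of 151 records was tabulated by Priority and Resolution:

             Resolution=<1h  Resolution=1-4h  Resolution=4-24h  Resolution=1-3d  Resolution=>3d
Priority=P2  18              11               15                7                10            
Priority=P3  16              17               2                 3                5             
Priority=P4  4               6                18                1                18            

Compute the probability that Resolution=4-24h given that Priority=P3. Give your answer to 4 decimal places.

0.0465

Total with Priority=P3: 16 + 17 + 2 + 3 + 5 = 43.
P(Resolution=4-24h | Priority=P3) = 2/43 = 0.0465.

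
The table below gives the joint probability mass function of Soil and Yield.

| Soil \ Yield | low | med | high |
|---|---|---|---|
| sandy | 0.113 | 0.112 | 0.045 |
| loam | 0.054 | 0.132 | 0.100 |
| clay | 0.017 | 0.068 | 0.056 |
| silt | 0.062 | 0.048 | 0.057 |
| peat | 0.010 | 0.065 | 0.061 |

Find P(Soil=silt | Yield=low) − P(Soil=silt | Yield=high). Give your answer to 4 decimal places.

0.0635

P(Yield=low) = 0.113 + 0.054 + 0.017 + 0.062 + 0.010 = 0.256; P(Soil=silt | Yield=low) = 0.062/0.256 = 0.24219.
P(Yield=high) = 0.045 + 0.100 + 0.056 + 0.057 + 0.061 = 0.319; P(Soil=silt | Yield=high) = 0.057/0.319 = 0.17868.
Difference = 0.0635.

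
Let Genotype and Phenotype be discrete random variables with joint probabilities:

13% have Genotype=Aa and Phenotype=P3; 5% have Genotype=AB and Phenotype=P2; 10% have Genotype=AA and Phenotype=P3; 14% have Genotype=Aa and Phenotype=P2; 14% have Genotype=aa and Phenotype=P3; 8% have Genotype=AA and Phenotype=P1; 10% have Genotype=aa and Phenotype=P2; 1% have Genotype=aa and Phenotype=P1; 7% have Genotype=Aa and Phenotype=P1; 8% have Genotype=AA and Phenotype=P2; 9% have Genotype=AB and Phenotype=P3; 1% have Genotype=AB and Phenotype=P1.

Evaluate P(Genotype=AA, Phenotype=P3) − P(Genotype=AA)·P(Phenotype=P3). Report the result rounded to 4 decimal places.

P(Genotype=AA) = 0.08 + 0.08 + 0.10 = 0.26.
P(Phenotype=P3) = 0.10 + 0.13 + 0.14 + 0.09 = 0.46.
P(Genotype=AA, Phenotype=P3) − P(Genotype=AA)P(Phenotype=P3) = 0.10 − 0.26×0.46 = -0.0196.

-0.0196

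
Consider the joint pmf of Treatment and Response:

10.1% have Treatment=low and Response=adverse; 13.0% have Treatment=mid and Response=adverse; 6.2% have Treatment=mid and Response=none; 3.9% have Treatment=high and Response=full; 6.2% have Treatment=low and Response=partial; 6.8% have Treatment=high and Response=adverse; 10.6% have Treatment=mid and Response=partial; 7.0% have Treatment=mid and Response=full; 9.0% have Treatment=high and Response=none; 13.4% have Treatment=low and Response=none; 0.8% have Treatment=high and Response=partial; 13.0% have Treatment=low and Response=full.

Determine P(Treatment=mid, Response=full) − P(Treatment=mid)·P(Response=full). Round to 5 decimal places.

-0.01795

P(Treatment=mid) = 0.062 + 0.106 + 0.070 + 0.130 = 0.368.
P(Response=full) = 0.130 + 0.070 + 0.039 = 0.239.
P(Treatment=mid, Response=full) − P(Treatment=mid)P(Response=full) = 0.070 − 0.368×0.239 = -0.01795.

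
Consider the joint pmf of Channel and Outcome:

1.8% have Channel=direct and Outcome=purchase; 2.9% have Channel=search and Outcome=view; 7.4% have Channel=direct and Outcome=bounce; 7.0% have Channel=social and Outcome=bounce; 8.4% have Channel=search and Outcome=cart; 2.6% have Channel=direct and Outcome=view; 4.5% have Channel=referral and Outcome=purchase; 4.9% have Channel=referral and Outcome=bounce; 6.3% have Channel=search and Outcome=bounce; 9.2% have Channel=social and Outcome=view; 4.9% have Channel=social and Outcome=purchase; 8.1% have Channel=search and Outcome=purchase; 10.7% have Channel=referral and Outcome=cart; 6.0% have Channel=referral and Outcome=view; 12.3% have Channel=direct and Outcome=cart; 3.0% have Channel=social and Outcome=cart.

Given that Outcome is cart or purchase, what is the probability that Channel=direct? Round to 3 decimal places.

P(Outcome=cart) = 0.084 + 0.030 + 0.123 + 0.107 = 0.344.
P(Outcome=purchase) = 0.081 + 0.049 + 0.018 + 0.045 = 0.193.
P(Outcome ∈ {cart, purchase}) = 0.344 + 0.193 = 0.537; P(Channel=direct, Outcome ∈ {cart, purchase}) = 0.123 + 0.018 = 0.141.
P(Channel=direct | Outcome ∈ {cart, purchase}) = 0.141/0.537 = 0.263.

0.263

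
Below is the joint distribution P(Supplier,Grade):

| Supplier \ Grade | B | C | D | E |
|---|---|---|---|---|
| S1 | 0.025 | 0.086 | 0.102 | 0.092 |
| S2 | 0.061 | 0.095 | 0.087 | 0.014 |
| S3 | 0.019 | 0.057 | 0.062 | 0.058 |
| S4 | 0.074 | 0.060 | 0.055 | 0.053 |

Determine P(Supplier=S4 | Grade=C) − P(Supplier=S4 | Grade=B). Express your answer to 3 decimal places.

P(Grade=C) = 0.086 + 0.095 + 0.057 + 0.060 = 0.298; P(Supplier=S4 | Grade=C) = 0.060/0.298 = 0.2013.
P(Grade=B) = 0.025 + 0.061 + 0.019 + 0.074 = 0.179; P(Supplier=S4 | Grade=B) = 0.074/0.179 = 0.4134.
Difference = -0.212.

-0.212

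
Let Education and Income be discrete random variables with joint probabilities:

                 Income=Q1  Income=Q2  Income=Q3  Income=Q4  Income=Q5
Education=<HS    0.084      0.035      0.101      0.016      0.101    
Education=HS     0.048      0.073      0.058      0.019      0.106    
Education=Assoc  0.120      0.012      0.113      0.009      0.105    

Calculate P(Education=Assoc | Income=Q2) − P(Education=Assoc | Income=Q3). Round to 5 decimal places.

-0.31544

P(Income=Q2) = 0.035 + 0.073 + 0.012 = 0.120; P(Education=Assoc | Income=Q2) = 0.012/0.120 = 0.100000.
P(Income=Q3) = 0.101 + 0.058 + 0.113 = 0.272; P(Education=Assoc | Income=Q3) = 0.113/0.272 = 0.415441.
Difference = -0.31544.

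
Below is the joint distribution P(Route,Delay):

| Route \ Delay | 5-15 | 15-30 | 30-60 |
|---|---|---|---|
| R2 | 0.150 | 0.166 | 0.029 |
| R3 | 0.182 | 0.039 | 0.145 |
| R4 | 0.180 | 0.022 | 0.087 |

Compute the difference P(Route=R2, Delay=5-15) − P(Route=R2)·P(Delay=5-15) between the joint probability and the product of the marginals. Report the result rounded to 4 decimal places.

P(Route=R2) = 0.150 + 0.166 + 0.029 = 0.345.
P(Delay=5-15) = 0.150 + 0.182 + 0.180 = 0.512.
P(Route=R2, Delay=5-15) − P(Route=R2)P(Delay=5-15) = 0.150 − 0.345×0.512 = -0.0266.

-0.0266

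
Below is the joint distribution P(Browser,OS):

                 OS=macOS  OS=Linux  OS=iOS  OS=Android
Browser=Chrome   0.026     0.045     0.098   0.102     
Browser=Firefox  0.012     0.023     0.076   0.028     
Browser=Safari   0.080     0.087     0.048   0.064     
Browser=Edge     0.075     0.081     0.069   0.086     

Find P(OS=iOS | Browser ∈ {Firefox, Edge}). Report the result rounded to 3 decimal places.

0.322

P(Browser=Firefox) = 0.012 + 0.023 + 0.076 + 0.028 = 0.139.
P(Browser=Edge) = 0.075 + 0.081 + 0.069 + 0.086 = 0.311.
P(Browser ∈ {Firefox, Edge}) = 0.139 + 0.311 = 0.450; P(OS=iOS, Browser ∈ {Firefox, Edge}) = 0.076 + 0.069 = 0.145.
P(OS=iOS | Browser ∈ {Firefox, Edge}) = 0.145/0.450 = 0.322.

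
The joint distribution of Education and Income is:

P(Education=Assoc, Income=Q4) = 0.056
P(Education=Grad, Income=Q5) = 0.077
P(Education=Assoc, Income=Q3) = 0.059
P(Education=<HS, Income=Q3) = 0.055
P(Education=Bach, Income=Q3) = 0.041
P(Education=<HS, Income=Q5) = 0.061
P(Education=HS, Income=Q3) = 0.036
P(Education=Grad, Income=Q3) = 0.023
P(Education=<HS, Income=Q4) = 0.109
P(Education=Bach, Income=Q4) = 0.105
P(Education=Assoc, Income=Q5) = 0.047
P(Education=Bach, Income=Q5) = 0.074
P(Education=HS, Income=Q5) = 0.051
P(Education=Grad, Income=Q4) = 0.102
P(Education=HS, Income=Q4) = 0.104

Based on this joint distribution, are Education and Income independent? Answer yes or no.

P(Education=Assoc) = 0.162 and P(Income=Q3) = 0.214, so their product is 0.03467, but P(Education=Assoc, Income=Q3) = 0.059. Since these differ, Education and Income are not independent.

no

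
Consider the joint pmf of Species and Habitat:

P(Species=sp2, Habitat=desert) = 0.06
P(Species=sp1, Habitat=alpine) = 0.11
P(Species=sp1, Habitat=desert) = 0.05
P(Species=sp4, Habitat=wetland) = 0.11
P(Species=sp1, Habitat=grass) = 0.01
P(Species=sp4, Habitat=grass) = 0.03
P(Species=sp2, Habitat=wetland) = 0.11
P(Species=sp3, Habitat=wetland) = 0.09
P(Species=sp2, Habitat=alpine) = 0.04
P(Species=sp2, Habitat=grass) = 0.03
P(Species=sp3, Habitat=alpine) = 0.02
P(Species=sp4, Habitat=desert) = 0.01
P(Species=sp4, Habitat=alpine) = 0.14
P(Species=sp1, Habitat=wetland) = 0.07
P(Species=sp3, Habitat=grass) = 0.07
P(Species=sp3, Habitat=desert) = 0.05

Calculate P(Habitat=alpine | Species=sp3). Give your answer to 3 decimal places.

P(Species=sp3) = 0.07 + 0.09 + 0.05 + 0.02 = 0.23.
P(Habitat=alpine | Species=sp3) = 0.02/0.23 = 0.087.

0.087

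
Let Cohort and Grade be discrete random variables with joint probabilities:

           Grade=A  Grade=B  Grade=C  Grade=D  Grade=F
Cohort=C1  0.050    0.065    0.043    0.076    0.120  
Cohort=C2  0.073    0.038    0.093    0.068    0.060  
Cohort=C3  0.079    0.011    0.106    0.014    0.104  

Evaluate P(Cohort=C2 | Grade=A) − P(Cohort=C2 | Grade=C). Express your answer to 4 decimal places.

P(Grade=A) = 0.050 + 0.073 + 0.079 = 0.202; P(Cohort=C2 | Grade=A) = 0.073/0.202 = 0.36139.
P(Grade=C) = 0.043 + 0.093 + 0.106 = 0.242; P(Cohort=C2 | Grade=C) = 0.093/0.242 = 0.38430.
Difference = -0.0229.

-0.0229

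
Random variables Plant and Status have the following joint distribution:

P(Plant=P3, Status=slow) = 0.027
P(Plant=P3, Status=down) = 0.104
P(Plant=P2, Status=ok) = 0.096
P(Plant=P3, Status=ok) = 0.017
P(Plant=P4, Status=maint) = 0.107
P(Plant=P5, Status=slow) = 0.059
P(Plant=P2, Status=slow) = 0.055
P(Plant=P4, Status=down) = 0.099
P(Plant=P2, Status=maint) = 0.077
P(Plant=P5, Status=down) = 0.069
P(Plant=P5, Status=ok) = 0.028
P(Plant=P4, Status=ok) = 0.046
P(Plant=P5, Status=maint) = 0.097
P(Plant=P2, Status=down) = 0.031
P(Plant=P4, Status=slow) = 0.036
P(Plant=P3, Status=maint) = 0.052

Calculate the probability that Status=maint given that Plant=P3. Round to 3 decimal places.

P(Plant=P3) = 0.017 + 0.027 + 0.104 + 0.052 = 0.200.
P(Status=maint | Plant=P3) = 0.052/0.200 = 0.260.

0.260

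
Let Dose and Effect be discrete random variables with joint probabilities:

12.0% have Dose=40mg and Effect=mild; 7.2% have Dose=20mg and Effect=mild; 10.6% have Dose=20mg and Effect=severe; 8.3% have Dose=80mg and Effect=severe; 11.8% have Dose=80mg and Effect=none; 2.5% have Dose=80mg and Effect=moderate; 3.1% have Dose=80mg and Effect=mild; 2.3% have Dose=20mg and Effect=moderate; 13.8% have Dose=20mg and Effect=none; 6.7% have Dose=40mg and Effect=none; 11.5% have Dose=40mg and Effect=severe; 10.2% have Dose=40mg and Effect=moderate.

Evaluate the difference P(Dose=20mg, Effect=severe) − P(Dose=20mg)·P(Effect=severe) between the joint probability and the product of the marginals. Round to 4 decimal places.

0.0029

P(Dose=20mg) = 0.138 + 0.072 + 0.023 + 0.106 = 0.339.
P(Effect=severe) = 0.106 + 0.115 + 0.083 = 0.304.
P(Dose=20mg, Effect=severe) − P(Dose=20mg)P(Effect=severe) = 0.106 − 0.339×0.304 = 0.0029.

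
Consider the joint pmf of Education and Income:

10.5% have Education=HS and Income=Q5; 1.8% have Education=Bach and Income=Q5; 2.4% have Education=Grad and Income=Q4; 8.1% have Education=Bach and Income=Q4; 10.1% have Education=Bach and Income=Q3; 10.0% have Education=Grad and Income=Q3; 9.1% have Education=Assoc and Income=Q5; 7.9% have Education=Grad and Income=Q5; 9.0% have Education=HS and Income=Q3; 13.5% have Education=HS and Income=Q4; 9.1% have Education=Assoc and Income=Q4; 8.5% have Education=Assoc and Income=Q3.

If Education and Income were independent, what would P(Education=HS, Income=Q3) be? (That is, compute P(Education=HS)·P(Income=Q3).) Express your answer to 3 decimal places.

0.124

P(Education=HS) = 0.090 + 0.135 + 0.105 = 0.330.
P(Income=Q3) = 0.090 + 0.085 + 0.101 + 0.100 = 0.376.
Product: 0.330 × 0.376 = 0.124.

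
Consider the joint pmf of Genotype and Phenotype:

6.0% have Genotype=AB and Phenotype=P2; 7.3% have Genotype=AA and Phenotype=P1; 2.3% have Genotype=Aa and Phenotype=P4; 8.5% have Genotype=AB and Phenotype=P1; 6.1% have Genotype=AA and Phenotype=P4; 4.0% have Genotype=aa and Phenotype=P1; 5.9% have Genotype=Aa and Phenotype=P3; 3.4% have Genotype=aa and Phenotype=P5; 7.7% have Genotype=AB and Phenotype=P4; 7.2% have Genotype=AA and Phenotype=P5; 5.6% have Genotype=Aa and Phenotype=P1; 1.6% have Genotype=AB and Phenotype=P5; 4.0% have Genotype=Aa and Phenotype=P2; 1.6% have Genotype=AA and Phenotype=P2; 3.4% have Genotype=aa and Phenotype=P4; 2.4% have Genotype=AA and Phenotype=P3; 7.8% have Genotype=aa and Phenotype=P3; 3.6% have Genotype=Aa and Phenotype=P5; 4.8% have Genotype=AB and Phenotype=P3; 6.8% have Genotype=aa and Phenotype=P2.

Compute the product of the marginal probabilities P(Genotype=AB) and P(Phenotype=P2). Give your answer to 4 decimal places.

P(Genotype=AB) = 0.085 + 0.060 + 0.048 + 0.077 + 0.016 = 0.286.
P(Phenotype=P2) = 0.016 + 0.040 + 0.068 + 0.060 = 0.184.
Product: 0.286 × 0.184 = 0.0526.

0.0526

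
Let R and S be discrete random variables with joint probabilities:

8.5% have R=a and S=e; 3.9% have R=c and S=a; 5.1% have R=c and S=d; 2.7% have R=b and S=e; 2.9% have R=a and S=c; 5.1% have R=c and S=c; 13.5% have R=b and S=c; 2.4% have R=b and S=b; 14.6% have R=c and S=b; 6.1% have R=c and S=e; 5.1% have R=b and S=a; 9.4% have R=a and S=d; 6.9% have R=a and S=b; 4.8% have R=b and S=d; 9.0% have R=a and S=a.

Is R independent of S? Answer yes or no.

P(R=b) = 0.285 and P(S=c) = 0.215, so their product is 0.06128, but P(R=b, S=c) = 0.135. Since these differ, R and S are not independent.

no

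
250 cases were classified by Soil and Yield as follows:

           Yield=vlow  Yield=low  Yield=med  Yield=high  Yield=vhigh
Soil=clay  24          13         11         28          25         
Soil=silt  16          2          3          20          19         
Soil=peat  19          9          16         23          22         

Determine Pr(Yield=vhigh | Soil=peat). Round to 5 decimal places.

0.24719

Total with Soil=peat: 19 + 9 + 16 + 23 + 22 = 89.
P(Yield=vhigh | Soil=peat) = 22/89 = 0.24719.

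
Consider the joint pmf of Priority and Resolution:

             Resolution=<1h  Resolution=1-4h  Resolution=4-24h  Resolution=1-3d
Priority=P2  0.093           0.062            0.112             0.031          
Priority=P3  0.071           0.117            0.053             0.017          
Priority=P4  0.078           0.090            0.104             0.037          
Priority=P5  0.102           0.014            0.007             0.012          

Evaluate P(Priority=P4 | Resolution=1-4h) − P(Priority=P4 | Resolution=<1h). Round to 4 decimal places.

P(Resolution=1-4h) = 0.062 + 0.117 + 0.090 + 0.014 = 0.283; P(Priority=P4 | Resolution=1-4h) = 0.090/0.283 = 0.31802.
P(Resolution=<1h) = 0.093 + 0.071 + 0.078 + 0.102 = 0.344; P(Priority=P4 | Resolution=<1h) = 0.078/0.344 = 0.22674.
Difference = 0.0913.

0.0913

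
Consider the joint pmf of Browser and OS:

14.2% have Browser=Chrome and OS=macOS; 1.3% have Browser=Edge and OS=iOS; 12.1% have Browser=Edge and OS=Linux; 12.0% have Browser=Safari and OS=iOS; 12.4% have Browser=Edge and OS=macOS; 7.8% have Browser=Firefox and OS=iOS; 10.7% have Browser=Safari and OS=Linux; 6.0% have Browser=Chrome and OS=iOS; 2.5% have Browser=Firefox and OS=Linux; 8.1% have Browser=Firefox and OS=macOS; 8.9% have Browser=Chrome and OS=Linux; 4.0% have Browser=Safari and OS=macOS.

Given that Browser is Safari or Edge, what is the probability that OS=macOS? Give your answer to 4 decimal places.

0.3124

P(Browser=Safari) = 0.040 + 0.107 + 0.120 = 0.267.
P(Browser=Edge) = 0.124 + 0.121 + 0.013 = 0.258.
P(Browser ∈ {Safari, Edge}) = 0.267 + 0.258 = 0.525; P(OS=macOS, Browser ∈ {Safari, Edge}) = 0.040 + 0.124 = 0.164.
P(OS=macOS | Browser ∈ {Safari, Edge}) = 0.164/0.525 = 0.3124.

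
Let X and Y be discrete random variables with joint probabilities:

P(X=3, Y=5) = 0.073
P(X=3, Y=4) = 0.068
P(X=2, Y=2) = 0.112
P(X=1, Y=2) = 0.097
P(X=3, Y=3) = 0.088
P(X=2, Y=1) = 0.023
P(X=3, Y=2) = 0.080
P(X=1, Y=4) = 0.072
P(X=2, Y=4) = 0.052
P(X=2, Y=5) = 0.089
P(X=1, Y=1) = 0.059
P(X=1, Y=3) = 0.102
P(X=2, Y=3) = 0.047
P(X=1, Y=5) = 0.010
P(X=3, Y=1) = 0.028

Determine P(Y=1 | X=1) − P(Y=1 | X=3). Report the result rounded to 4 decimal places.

0.0904

P(X=1) = 0.059 + 0.097 + 0.102 + 0.072 + 0.010 = 0.340; P(Y=1 | X=1) = 0.059/0.340 = 0.17353.
P(X=3) = 0.028 + 0.080 + 0.088 + 0.068 + 0.073 = 0.337; P(Y=1 | X=3) = 0.028/0.337 = 0.08309.
Difference = 0.0904.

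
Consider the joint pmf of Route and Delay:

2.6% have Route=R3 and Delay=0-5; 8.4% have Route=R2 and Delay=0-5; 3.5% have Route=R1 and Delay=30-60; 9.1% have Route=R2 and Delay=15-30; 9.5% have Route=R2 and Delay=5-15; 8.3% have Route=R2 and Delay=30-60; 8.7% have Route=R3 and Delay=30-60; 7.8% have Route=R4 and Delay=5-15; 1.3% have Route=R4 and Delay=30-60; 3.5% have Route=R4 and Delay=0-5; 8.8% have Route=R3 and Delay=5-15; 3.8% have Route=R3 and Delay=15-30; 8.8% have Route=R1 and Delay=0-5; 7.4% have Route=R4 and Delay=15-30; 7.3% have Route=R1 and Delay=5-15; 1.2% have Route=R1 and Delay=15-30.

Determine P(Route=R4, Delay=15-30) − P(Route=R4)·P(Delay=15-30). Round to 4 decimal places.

P(Route=R4) = 0.035 + 0.078 + 0.074 + 0.013 = 0.200.
P(Delay=15-30) = 0.012 + 0.091 + 0.038 + 0.074 = 0.215.
P(Route=R4, Delay=15-30) − P(Route=R4)P(Delay=15-30) = 0.074 − 0.200×0.215 = 0.0310.

0.0310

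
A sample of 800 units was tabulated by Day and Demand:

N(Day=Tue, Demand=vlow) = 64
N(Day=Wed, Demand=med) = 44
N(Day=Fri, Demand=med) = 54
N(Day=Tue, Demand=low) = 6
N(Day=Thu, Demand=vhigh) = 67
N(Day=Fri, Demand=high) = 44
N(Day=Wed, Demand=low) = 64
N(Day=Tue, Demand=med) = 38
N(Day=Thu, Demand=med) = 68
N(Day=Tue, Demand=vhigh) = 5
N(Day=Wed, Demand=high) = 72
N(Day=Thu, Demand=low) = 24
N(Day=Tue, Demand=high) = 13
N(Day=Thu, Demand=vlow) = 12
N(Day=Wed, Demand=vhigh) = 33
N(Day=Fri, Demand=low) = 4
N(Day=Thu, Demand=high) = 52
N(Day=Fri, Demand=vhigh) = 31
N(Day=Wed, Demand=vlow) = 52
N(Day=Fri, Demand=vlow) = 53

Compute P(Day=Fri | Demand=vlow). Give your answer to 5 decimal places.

Total with Demand=vlow: 64 + 52 + 12 + 53 = 181.
P(Day=Fri | Demand=vlow) = 53/181 = 0.29282.

0.29282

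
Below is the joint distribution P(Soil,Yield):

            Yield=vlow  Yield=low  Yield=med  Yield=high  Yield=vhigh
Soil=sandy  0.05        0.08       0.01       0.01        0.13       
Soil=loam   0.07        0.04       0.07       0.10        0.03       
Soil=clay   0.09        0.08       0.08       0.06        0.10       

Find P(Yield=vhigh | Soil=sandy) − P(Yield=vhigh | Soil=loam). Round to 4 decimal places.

P(Soil=sandy) = 0.05 + 0.08 + 0.01 + 0.01 + 0.13 = 0.28; P(Yield=vhigh | Soil=sandy) = 0.13/0.28 = 0.46429.
P(Soil=loam) = 0.07 + 0.04 + 0.07 + 0.10 + 0.03 = 0.31; P(Yield=vhigh | Soil=loam) = 0.03/0.31 = 0.09677.
Difference = 0.3675.

0.3675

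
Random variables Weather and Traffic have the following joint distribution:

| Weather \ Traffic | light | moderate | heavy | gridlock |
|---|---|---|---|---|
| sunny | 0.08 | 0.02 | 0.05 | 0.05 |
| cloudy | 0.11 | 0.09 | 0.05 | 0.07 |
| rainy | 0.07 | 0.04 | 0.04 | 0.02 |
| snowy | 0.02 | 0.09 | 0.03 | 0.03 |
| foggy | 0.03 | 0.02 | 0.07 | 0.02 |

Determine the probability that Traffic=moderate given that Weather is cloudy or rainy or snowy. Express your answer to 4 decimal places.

0.3333

P(Weather=cloudy) = 0.11 + 0.09 + 0.05 + 0.07 = 0.32.
P(Weather=rainy) = 0.07 + 0.04 + 0.04 + 0.02 = 0.17.
P(Weather=snowy) = 0.02 + 0.09 + 0.03 + 0.03 = 0.17.
P(Weather ∈ {cloudy, rainy, snowy}) = 0.32 + 0.17 + 0.17 = 0.66; P(Traffic=moderate, Weather ∈ {cloudy, rainy, snowy}) = 0.09 + 0.04 + 0.09 = 0.22.
P(Traffic=moderate | Weather ∈ {cloudy, rainy, snowy}) = 0.22/0.66 = 0.3333.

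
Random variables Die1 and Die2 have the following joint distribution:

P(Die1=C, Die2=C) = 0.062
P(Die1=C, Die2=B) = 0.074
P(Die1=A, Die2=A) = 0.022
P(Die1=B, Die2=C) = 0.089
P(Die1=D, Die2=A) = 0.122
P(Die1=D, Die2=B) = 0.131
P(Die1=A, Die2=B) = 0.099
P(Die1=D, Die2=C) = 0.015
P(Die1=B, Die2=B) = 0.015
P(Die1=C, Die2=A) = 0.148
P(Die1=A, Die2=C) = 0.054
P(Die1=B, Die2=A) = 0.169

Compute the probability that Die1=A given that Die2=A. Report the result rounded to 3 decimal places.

P(Die2=A) = 0.022 + 0.169 + 0.148 + 0.122 = 0.461.
P(Die1=A | Die2=A) = 0.022/0.461 = 0.048.

0.048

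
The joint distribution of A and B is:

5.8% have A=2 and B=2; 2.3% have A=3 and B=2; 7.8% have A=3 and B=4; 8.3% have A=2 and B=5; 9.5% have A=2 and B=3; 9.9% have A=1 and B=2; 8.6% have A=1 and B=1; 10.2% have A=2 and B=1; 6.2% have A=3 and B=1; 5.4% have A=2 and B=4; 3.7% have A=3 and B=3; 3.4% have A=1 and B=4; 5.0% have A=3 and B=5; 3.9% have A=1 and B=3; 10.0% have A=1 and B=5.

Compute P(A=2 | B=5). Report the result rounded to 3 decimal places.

0.356

P(B=5) = 0.100 + 0.083 + 0.050 = 0.233.
P(A=2 | B=5) = 0.083/0.233 = 0.356.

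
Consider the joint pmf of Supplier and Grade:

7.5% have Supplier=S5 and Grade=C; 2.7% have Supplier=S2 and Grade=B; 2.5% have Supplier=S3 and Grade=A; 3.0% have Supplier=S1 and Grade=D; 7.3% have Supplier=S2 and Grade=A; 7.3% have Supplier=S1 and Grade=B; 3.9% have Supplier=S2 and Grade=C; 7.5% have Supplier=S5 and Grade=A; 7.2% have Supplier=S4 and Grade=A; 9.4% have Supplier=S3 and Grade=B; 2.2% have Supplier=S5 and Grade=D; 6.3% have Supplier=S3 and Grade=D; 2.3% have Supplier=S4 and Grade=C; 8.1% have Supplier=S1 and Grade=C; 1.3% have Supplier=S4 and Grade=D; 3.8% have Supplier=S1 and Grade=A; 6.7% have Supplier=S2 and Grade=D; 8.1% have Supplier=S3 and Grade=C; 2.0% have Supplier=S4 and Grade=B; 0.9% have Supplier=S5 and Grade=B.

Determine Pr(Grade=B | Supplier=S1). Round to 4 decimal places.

P(Supplier=S1) = 0.038 + 0.073 + 0.081 + 0.030 = 0.222.
P(Grade=B | Supplier=S1) = 0.073/0.222 = 0.3288.

0.3288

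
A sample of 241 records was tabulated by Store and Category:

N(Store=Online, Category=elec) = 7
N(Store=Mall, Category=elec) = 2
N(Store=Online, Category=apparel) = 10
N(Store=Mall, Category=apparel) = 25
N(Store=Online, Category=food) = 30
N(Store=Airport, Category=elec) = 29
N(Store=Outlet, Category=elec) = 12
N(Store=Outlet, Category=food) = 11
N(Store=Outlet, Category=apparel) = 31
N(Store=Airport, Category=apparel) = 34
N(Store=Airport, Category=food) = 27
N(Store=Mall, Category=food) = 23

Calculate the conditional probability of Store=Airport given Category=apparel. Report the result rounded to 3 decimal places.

Total with Category=apparel: 25 + 34 + 31 + 10 = 100.
P(Store=Airport | Category=apparel) = 34/100 = 0.340.

0.340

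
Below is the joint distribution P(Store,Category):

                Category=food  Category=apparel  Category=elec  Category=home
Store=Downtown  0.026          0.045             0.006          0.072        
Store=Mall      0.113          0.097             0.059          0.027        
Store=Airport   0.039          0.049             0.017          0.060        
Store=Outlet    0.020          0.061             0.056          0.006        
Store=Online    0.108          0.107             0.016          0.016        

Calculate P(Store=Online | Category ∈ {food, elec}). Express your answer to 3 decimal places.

P(Category=food) = 0.026 + 0.113 + 0.039 + 0.020 + 0.108 = 0.306.
P(Category=elec) = 0.006 + 0.059 + 0.017 + 0.056 + 0.016 = 0.154.
P(Category ∈ {food, elec}) = 0.306 + 0.154 = 0.460; P(Store=Online, Category ∈ {food, elec}) = 0.108 + 0.016 = 0.124.
P(Store=Online | Category ∈ {food, elec}) = 0.124/0.460 = 0.270.

0.270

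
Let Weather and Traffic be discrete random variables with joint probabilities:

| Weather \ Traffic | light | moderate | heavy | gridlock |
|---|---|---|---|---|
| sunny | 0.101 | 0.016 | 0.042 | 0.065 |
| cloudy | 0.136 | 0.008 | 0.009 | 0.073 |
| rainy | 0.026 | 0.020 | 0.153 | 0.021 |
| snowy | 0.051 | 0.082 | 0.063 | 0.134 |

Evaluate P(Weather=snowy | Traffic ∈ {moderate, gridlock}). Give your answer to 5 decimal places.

P(Traffic=moderate) = 0.016 + 0.008 + 0.020 + 0.082 = 0.126.
P(Traffic=gridlock) = 0.065 + 0.073 + 0.021 + 0.134 = 0.293.
P(Traffic ∈ {moderate, gridlock}) = 0.126 + 0.293 = 0.419; P(Weather=snowy, Traffic ∈ {moderate, gridlock}) = 0.082 + 0.134 = 0.216.
P(Weather=snowy | Traffic ∈ {moderate, gridlock}) = 0.216/0.419 = 0.51551.

0.51551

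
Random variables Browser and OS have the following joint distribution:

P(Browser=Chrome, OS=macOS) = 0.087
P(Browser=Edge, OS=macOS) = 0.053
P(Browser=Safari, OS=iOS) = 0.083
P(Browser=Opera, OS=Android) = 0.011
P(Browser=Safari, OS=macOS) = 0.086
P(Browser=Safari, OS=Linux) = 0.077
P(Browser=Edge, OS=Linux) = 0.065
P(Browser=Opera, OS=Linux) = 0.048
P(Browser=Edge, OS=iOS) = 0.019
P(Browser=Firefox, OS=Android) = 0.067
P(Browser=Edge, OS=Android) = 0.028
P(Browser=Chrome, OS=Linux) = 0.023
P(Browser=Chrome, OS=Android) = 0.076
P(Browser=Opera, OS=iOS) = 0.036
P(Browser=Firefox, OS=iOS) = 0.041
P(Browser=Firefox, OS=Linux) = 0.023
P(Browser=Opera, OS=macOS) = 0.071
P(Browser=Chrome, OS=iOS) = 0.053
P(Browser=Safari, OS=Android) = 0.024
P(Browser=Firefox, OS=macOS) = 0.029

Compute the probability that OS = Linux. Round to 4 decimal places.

0.2360

P(OS=Linux) = 0.023 + 0.023 + 0.077 + 0.065 + 0.048 = 0.236.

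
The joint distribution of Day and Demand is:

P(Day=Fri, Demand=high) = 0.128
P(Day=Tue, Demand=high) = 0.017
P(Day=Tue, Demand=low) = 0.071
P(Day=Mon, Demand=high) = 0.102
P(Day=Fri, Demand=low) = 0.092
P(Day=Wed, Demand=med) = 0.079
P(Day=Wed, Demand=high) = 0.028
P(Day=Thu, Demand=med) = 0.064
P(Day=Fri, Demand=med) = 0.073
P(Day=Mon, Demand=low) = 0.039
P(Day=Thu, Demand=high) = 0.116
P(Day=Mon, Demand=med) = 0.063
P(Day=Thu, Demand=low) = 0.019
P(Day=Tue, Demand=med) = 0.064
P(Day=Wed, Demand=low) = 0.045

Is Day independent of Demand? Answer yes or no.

P(Day=Tue) = 0.152 and P(Demand=high) = 0.391, so their product is 0.05943, but P(Day=Tue, Demand=high) = 0.017. Since these differ, Day and Demand are not independent.

no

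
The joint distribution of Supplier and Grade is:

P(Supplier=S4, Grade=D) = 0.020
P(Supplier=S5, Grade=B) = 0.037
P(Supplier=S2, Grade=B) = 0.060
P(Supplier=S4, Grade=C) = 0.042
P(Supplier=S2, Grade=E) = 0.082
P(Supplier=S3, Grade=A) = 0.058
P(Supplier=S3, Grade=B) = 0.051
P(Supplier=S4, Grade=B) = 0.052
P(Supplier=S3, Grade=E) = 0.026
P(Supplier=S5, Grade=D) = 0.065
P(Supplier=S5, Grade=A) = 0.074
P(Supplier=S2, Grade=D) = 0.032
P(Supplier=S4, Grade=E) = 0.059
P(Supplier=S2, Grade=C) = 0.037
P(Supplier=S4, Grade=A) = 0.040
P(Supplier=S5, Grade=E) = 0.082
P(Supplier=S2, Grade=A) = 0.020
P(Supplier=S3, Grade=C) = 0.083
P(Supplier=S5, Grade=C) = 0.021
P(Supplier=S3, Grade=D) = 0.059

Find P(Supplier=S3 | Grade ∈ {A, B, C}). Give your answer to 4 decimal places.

0.3339

P(Grade=A) = 0.020 + 0.058 + 0.040 + 0.074 = 0.192.
P(Grade=B) = 0.060 + 0.051 + 0.052 + 0.037 = 0.200.
P(Grade=C) = 0.037 + 0.083 + 0.042 + 0.021 = 0.183.
P(Grade ∈ {A, B, C}) = 0.192 + 0.200 + 0.183 = 0.575; P(Supplier=S3, Grade ∈ {A, B, C}) = 0.058 + 0.051 + 0.083 = 0.192.
P(Supplier=S3 | Grade ∈ {A, B, C}) = 0.192/0.575 = 0.3339.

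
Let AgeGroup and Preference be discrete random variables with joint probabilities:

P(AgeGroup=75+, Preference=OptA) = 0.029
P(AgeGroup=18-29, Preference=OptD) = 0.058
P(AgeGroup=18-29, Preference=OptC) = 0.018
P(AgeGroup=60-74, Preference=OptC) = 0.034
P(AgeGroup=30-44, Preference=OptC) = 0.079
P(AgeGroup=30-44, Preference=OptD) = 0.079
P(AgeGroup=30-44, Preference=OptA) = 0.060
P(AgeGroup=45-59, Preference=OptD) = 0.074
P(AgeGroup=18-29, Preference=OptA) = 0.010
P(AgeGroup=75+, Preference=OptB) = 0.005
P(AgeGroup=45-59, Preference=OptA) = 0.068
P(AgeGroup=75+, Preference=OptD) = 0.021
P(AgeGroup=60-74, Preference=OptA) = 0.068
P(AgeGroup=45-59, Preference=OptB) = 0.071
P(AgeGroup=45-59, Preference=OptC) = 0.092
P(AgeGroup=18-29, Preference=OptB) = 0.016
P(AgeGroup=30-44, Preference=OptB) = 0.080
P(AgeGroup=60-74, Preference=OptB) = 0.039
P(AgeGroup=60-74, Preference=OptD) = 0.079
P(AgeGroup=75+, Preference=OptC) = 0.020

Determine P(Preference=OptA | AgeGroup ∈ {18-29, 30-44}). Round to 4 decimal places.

P(AgeGroup=18-29) = 0.010 + 0.016 + 0.018 + 0.058 = 0.102.
P(AgeGroup=30-44) = 0.060 + 0.080 + 0.079 + 0.079 = 0.298.
P(AgeGroup ∈ {18-29, 30-44}) = 0.102 + 0.298 = 0.400; P(Preference=OptA, AgeGroup ∈ {18-29, 30-44}) = 0.010 + 0.060 = 0.070.
P(Preference=OptA | AgeGroup ∈ {18-29, 30-44}) = 0.070/0.400 = 0.1750.

0.1750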